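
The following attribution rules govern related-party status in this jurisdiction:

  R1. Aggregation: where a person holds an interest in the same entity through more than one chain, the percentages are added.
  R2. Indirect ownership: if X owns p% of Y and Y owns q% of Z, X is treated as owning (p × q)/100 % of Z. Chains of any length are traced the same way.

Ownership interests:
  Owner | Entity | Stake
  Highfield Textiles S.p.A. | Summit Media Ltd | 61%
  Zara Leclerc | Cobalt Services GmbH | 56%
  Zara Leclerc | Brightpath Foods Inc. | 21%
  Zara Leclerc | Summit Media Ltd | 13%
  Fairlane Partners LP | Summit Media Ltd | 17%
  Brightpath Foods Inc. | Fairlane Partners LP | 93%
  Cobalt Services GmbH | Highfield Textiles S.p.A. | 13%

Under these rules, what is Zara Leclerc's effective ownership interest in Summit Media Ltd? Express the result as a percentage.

Chain via Brightpath Foods Inc. → Fairlane Partners LP (R2): 21% × 93% × 17% = 3.3201% of Summit Media Ltd.
Chain via Cobalt Services GmbH → Highfield Textiles S.p.A. (R2): 56% × 13% × 61% = 4.4408% of Summit Media Ltd.
Direct interest in Summit Media Ltd: 13%.
Aggregating (R1): 3.3201% + 4.4408% + 13% = 20.7609%.

20.7609%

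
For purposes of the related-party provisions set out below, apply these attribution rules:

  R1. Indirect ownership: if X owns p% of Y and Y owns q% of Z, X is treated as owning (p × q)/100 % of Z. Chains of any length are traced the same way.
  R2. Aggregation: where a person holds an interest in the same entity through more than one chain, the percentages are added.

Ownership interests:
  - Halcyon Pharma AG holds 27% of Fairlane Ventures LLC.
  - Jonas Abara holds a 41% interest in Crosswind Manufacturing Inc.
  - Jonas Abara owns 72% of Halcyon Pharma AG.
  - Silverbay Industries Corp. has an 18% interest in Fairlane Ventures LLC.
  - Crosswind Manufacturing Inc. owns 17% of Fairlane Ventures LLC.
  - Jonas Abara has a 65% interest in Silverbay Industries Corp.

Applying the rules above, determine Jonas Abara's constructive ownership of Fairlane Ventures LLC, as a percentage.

38.11%

Chain via Crosswind Manufacturing Inc. (R1): 41% × 17% = 6.97% of Fairlane Ventures LLC.
Chain via Halcyon Pharma AG (R1): 72% × 27% = 19.44% of Fairlane Ventures LLC.
Chain via Silverbay Industries Corp. (R1): 65% × 18% = 11.7% of Fairlane Ventures LLC.
Aggregating (R2): 6.97% + 19.44% + 11.7% = 38.11%.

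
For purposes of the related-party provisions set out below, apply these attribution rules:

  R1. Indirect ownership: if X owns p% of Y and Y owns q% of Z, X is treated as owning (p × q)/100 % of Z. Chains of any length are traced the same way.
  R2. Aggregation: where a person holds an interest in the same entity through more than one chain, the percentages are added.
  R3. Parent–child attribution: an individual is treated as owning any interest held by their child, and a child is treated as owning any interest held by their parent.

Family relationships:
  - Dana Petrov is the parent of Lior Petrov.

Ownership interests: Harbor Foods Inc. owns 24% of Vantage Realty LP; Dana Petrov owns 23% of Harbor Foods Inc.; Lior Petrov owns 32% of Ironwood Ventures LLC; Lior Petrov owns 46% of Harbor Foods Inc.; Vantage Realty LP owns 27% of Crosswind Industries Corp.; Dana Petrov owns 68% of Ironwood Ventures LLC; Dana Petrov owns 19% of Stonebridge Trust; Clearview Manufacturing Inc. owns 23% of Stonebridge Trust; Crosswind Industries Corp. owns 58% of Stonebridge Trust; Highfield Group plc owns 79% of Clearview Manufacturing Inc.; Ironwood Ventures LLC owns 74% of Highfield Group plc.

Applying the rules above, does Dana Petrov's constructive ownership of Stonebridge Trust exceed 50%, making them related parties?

No

By parent–child attribution (R3), Dana Petrov is treated as also owning Lior Petrov's interest in Harbor Foods Inc, giving 23% + 46% = 69%.
By parent–child attribution (R3), Dana Petrov is treated as also owning Lior Petrov's interest in Ironwood Ventures LLC, giving 68% + 32% = 100%.
Chain via Harbor Foods Inc. → Vantage Realty LP → Crosswind Industries Corp. (R1): 69% × 24% × 27% × 58% = 2.593296% of Stonebridge Trust.
Chain via Ironwood Ventures LLC → Highfield Group plc → Clearview Manufacturing Inc. (R1): 100% × 74% × 79% × 23% = 13.4458% of Stonebridge Trust.
Direct interest in Stonebridge Trust: 19%.
Aggregating (R2): 2.593296% + 13.4458% + 19% = 35.039096%.
35.039096% does not exceed the 50% threshold, so Dana is not a related party to Stonebridge Trust.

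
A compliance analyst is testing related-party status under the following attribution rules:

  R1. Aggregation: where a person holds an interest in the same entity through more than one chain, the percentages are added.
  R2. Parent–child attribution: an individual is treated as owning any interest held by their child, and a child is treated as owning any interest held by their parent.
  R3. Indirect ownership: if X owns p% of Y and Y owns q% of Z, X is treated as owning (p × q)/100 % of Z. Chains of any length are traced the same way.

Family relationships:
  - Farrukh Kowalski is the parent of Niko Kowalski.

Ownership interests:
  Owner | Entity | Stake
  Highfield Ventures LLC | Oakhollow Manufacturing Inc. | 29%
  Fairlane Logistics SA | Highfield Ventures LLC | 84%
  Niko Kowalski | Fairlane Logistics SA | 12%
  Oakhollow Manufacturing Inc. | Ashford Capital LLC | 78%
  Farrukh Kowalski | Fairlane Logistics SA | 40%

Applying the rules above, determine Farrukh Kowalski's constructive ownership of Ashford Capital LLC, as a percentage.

By parent–child attribution (R2), Farrukh Kowalski is treated as also owning Niko Kowalski's interest in Fairlane Logistics SA, giving 40% + 12% = 52%.
Chain via Fairlane Logistics SA → Highfield Ventures LLC → Oakhollow Manufacturing Inc. (R3): 52% × 84% × 29% × 78% = 9.880416% of Ashford Capital LLC.

9.880416%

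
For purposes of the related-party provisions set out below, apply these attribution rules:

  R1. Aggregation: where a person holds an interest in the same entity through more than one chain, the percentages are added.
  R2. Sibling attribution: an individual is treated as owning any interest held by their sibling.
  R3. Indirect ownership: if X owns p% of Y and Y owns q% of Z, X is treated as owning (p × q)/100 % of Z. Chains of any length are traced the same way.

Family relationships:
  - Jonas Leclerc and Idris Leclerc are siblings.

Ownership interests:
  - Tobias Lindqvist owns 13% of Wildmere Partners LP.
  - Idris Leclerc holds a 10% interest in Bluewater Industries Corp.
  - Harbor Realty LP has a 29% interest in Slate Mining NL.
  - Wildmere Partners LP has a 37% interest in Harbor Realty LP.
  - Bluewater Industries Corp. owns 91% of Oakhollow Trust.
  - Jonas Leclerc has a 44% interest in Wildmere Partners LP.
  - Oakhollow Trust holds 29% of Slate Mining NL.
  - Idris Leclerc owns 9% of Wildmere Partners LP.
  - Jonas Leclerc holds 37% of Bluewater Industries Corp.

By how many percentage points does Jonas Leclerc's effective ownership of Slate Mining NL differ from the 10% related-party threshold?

8.0902

By sibling attribution (R2), Jonas Leclerc is treated as also owning Idris Leclerc's interest in Bluewater Industries Corp, giving 37% + 10% = 47%.
By sibling attribution (R2), Jonas Leclerc is treated as also owning Idris Leclerc's interest in Wildmere Partners LP, giving 44% + 9% = 53%.
Chain via Bluewater Industries Corp. → Oakhollow Trust (R3): 47% × 91% × 29% = 12.4033% of Slate Mining NL.
Chain via Wildmere Partners LP → Harbor Realty LP (R3): 53% × 37% × 29% = 5.6869% of Slate Mining NL.
Aggregating (R1): 12.4033% + 5.6869% = 18.0902%.
18.0902% exceeds the 10% threshold by 8.0902 percentage points.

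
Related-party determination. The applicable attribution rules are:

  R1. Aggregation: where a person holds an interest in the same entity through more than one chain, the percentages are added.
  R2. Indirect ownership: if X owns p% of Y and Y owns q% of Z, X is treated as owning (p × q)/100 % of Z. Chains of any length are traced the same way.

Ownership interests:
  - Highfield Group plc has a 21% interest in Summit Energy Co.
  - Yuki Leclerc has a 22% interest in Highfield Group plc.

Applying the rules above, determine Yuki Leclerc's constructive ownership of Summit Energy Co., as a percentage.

Chain via Highfield Group plc (R2): 22% × 21% = 4.62% of Summit Energy Co.

4.62%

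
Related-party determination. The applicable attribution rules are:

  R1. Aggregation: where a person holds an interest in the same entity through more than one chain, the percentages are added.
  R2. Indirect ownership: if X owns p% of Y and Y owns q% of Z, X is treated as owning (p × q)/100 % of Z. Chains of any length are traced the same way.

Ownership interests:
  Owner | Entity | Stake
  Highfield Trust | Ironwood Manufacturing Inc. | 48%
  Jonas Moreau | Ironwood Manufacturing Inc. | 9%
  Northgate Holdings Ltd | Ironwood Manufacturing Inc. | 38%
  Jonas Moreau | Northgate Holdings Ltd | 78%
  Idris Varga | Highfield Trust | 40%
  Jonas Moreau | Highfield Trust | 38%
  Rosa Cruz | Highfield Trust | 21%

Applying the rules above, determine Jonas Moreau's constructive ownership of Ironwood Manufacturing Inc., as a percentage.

Chain via Northgate Holdings Ltd (R2): 78% × 38% = 29.64% of Ironwood Manufacturing Inc.
Chain via Highfield Trust (R2): 38% × 48% = 18.24% of Ironwood Manufacturing Inc.
Direct interest in Ironwood Manufacturing Inc: 9%.
Aggregating (R1): 29.64% + 18.24% + 9% = 56.88%.

56.88%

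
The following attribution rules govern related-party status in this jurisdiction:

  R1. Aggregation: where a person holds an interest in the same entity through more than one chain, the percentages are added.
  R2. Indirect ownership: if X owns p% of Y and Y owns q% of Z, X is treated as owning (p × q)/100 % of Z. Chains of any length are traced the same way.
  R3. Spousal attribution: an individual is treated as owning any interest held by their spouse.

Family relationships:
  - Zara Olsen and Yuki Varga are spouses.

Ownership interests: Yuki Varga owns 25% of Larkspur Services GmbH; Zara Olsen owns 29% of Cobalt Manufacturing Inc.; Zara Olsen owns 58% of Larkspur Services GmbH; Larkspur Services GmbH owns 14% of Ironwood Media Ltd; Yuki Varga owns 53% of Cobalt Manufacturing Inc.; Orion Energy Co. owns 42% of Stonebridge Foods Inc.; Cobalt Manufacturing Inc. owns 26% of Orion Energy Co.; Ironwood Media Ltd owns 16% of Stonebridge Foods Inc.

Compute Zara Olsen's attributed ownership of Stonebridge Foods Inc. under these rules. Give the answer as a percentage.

10.8136%

By spousal attribution (R3), Zara Olsen is treated as also owning Yuki Varga's interest in Larkspur Services GmbH, giving 58% + 25% = 83%.
By spousal attribution (R3), Zara Olsen is treated as also owning Yuki Varga's interest in Cobalt Manufacturing Inc, giving 29% + 53% = 82%.
Chain via Larkspur Services GmbH → Ironwood Media Ltd (R2): 83% × 14% × 16% = 1.8592% of Stonebridge Foods Inc.
Chain via Cobalt Manufacturing Inc. → Orion Energy Co. (R2): 82% × 26% × 42% = 8.9544% of Stonebridge Foods Inc.
Aggregating (R1): 1.8592% + 8.9544% = 10.8136%.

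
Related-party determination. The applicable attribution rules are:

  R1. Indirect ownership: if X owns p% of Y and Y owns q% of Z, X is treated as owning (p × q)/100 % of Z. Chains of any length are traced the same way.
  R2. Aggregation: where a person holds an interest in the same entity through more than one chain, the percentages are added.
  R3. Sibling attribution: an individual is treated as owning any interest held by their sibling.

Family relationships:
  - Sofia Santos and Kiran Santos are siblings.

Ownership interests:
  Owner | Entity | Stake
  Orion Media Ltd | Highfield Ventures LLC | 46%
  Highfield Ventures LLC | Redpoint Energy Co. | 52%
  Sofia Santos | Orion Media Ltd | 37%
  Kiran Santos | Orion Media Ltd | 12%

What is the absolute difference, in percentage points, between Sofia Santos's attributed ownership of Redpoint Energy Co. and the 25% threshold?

13.2792

By sibling attribution (R3), Sofia Santos is treated as also owning Kiran Santos's interest in Orion Media Ltd, giving 37% + 12% = 49%.
Chain via Orion Media Ltd → Highfield Ventures LLC (R1): 49% × 46% × 52% = 11.7208% of Redpoint Energy Co.
11.7208% falls short of the 25% threshold by 13.2792 percentage points.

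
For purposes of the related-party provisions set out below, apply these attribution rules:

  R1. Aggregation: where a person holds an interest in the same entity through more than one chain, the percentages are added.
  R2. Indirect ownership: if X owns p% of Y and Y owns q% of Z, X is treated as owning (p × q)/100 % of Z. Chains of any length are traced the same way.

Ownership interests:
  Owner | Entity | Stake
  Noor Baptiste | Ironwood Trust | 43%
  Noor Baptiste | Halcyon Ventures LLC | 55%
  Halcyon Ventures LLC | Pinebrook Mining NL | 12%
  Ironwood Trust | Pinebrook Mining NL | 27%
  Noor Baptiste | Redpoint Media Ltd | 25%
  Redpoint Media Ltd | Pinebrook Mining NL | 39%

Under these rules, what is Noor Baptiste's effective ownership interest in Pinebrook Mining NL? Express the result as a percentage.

27.96%

Chain via Ironwood Trust (R2): 43% × 27% = 11.61% of Pinebrook Mining NL.
Chain via Halcyon Ventures LLC (R2): 55% × 12% = 6.6% of Pinebrook Mining NL.
Chain via Redpoint Media Ltd (R2): 25% × 39% = 9.75% of Pinebrook Mining NL.
Aggregating (R1): 11.61% + 6.6% + 9.75% = 27.96%.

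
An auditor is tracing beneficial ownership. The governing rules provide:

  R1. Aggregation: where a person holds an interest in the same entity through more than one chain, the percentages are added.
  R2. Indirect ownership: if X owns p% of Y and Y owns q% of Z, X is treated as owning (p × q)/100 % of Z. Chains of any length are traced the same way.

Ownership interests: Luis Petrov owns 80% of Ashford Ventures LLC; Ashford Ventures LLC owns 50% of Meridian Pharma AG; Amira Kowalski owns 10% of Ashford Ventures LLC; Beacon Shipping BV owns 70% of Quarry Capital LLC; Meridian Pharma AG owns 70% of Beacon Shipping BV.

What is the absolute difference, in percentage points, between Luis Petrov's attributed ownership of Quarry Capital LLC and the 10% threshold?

9.6

Chain via Ashford Ventures LLC → Meridian Pharma AG → Beacon Shipping BV (R2): 80% × 50% × 70% × 70% = 19.6% of Quarry Capital LLC.
19.6% exceeds the 10% threshold by 9.6 percentage points.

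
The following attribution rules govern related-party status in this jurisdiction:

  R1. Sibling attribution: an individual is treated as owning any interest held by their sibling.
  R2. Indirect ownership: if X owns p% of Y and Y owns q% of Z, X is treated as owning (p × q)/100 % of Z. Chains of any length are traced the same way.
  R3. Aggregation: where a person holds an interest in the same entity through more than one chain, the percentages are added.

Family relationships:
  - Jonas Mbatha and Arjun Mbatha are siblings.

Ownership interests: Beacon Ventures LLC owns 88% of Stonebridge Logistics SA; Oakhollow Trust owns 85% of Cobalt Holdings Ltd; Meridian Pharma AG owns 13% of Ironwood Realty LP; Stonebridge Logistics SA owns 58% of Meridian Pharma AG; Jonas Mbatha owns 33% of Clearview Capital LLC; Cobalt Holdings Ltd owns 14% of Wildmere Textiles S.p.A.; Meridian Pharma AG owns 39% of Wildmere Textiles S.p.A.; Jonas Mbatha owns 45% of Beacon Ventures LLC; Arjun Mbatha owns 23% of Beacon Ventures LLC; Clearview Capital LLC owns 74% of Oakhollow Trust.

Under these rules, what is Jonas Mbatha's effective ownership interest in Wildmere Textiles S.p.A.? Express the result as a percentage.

16.441788%

By sibling attribution (R1), Jonas Mbatha is treated as also owning Arjun Mbatha's interest in Beacon Ventures LLC, giving 45% + 23% = 68%.
Chain via Beacon Ventures LLC → Stonebridge Logistics SA → Meridian Pharma AG (R2): 68% × 88% × 58% × 39% = 13.535808% of Wildmere Textiles S.p.A.
Chain via Clearview Capital LLC → Oakhollow Trust → Cobalt Holdings Ltd (R2): 33% × 74% × 85% × 14% = 2.90598% of Wildmere Textiles S.p.A.
Aggregating (R3): 13.535808% + 2.90598% = 16.441788%.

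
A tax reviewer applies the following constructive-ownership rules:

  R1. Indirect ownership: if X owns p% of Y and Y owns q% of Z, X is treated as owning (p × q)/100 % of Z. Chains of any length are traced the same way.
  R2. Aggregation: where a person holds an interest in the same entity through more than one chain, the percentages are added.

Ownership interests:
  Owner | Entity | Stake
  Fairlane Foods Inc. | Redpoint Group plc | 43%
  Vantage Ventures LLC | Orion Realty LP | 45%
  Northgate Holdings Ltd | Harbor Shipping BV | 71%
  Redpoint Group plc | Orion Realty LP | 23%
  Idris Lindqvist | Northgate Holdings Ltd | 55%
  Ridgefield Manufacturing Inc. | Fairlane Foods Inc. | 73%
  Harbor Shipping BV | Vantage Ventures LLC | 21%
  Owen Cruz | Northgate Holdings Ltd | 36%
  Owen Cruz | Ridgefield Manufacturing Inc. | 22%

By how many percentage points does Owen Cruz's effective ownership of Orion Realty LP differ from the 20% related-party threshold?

Chain via Northgate Holdings Ltd → Harbor Shipping BV → Vantage Ventures LLC (R1): 36% × 71% × 21% × 45% = 2.41542% of Orion Realty LP.
Chain via Ridgefield Manufacturing Inc. → Fairlane Foods Inc. → Redpoint Group plc (R1): 22% × 73% × 43% × 23% = 1.588334% of Orion Realty LP.
Aggregating (R2): 2.41542% + 1.588334% = 4.003754%.
4.003754% falls short of the 20% threshold by 15.996246 percentage points.

15.996246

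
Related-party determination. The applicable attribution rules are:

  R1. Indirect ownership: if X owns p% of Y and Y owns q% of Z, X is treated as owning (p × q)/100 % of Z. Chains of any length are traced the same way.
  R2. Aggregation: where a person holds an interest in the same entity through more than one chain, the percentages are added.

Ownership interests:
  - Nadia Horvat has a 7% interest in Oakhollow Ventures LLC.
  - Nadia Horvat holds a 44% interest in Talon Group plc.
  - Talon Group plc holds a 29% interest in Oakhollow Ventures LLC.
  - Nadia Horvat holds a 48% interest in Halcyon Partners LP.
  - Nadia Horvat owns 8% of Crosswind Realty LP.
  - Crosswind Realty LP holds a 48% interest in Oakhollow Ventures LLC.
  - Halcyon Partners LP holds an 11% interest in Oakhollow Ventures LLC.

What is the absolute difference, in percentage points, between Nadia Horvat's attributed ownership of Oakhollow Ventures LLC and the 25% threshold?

3.88

Chain via Halcyon Partners LP (R1): 48% × 11% = 5.28% of Oakhollow Ventures LLC.
Chain via Talon Group plc (R1): 44% × 29% = 12.76% of Oakhollow Ventures LLC.
Chain via Crosswind Realty LP (R1): 8% × 48% = 3.84% of Oakhollow Ventures LLC.
Direct interest in Oakhollow Ventures LLC: 7%.
Aggregating (R2): 5.28% + 12.76% + 3.84% + 7% = 28.88%.
28.88% exceeds the 25% threshold by 3.88 percentage points.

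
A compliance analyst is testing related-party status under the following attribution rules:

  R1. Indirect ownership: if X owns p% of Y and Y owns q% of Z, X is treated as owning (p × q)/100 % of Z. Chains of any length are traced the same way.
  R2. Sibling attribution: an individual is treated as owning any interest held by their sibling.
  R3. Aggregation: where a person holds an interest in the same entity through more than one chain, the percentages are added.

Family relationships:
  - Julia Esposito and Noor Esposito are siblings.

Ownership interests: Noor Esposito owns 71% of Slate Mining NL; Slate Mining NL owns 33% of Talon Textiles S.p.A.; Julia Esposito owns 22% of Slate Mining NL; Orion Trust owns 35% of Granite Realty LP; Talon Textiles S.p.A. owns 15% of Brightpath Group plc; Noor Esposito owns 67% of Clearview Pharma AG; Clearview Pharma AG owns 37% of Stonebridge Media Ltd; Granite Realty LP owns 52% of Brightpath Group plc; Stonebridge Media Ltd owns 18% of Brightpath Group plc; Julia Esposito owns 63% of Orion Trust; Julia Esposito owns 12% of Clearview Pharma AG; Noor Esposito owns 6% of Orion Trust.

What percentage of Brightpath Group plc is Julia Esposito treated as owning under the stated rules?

By sibling attribution (R2), Julia Esposito is treated as also owning Noor Esposito's interest in Slate Mining NL, giving 22% + 71% = 93%.
By sibling attribution (R2), Julia Esposito is treated as also owning Noor Esposito's interest in Clearview Pharma AG, giving 12% + 67% = 79%.
By sibling attribution (R2), Julia Esposito is treated as also owning Noor Esposito's interest in Orion Trust, giving 63% + 6% = 69%.
Chain via Slate Mining NL → Talon Textiles S.p.A. (R1): 93% × 33% × 15% = 4.6035% of Brightpath Group plc.
Chain via Clearview Pharma AG → Stonebridge Media Ltd (R1): 79% × 37% × 18% = 5.2614% of Brightpath Group plc.
Chain via Orion Trust → Granite Realty LP (R1): 69% × 35% × 52% = 12.558% of Brightpath Group plc.
Aggregating (R3): 4.6035% + 5.2614% + 12.558% = 22.4229%.

22.4229%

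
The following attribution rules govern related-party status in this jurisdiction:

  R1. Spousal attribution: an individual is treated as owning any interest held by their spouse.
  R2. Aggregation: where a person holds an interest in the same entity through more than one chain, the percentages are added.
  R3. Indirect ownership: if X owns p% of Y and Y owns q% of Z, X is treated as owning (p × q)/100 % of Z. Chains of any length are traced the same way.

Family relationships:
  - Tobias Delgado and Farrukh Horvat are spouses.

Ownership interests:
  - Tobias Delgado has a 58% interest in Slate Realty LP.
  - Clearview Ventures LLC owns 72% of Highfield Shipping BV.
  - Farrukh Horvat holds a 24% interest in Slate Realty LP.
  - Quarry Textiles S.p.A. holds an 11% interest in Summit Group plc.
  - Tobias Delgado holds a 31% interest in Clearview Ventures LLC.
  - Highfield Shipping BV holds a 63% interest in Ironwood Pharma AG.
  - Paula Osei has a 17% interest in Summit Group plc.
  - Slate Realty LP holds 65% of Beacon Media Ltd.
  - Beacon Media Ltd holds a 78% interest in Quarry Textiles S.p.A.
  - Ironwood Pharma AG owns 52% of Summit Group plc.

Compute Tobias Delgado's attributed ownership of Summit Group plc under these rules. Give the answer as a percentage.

By spousal attribution (R1), Tobias Delgado is treated as also owning Farrukh Horvat's interest in Slate Realty LP, giving 58% + 24% = 82%.
Chain via Clearview Ventures LLC → Highfield Shipping BV → Ironwood Pharma AG (R3): 31% × 72% × 63% × 52% = 7.312032% of Summit Group plc.
Chain via Slate Realty LP → Beacon Media Ltd → Quarry Textiles S.p.A. (R3): 82% × 65% × 78% × 11% = 4.57314% of Summit Group plc.
Aggregating (R2): 7.312032% + 4.57314% = 11.885172%.

11.885172%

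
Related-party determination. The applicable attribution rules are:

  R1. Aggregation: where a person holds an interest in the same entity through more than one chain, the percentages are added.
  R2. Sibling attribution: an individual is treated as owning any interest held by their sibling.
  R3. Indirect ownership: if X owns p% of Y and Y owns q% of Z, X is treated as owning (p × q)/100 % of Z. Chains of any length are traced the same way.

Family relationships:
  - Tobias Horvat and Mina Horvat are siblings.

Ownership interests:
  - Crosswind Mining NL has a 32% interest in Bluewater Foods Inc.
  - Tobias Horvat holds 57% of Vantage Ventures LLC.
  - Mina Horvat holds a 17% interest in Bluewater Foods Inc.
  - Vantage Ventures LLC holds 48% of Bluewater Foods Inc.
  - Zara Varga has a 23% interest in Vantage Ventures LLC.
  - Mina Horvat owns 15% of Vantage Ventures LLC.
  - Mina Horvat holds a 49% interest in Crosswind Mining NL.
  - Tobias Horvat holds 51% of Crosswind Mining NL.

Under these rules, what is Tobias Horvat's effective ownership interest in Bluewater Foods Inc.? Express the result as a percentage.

83.56%

By sibling attribution (R2), Tobias Horvat is treated as also owning Mina Horvat's interest in Crosswind Mining NL, giving 51% + 49% = 100%.
By sibling attribution (R2), Tobias Horvat is treated as also owning Mina Horvat's interest in Vantage Ventures LLC, giving 57% + 15% = 72%.
By sibling attribution (R2), Tobias Horvat is treated as owning Mina Horvat's 17% interest in Bluewater Foods Inc.
Chain via Crosswind Mining NL (R3): 100% × 32% = 32% of Bluewater Foods Inc.
Chain via Vantage Ventures LLC (R3): 72% × 48% = 34.56% of Bluewater Foods Inc.
Direct interest in Bluewater Foods Inc: 17%.
Aggregating (R1): 32% + 34.56% + 17% = 83.56%.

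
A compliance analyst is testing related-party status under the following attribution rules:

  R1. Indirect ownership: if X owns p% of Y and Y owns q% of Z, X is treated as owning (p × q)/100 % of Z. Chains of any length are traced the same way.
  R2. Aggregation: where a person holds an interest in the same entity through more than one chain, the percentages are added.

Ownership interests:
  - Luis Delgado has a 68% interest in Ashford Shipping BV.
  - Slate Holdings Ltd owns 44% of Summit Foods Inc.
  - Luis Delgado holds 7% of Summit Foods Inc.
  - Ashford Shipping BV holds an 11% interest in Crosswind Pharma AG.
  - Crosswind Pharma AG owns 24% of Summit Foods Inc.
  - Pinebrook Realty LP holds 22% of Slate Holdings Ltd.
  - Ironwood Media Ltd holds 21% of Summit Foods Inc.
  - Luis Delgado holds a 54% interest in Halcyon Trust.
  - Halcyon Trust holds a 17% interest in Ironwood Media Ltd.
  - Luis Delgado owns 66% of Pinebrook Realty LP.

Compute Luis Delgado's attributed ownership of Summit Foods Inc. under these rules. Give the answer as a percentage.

Chain via Ashford Shipping BV → Crosswind Pharma AG (R1): 68% × 11% × 24% = 1.7952% of Summit Foods Inc.
Chain via Pinebrook Realty LP → Slate Holdings Ltd (R1): 66% × 22% × 44% = 6.3888% of Summit Foods Inc.
Chain via Halcyon Trust → Ironwood Media Ltd (R1): 54% × 17% × 21% = 1.9278% of Summit Foods Inc.
Direct interest in Summit Foods Inc: 7%.
Aggregating (R2): 1.7952% + 6.3888% + 1.9278% + 7% = 17.1118%.

17.1118%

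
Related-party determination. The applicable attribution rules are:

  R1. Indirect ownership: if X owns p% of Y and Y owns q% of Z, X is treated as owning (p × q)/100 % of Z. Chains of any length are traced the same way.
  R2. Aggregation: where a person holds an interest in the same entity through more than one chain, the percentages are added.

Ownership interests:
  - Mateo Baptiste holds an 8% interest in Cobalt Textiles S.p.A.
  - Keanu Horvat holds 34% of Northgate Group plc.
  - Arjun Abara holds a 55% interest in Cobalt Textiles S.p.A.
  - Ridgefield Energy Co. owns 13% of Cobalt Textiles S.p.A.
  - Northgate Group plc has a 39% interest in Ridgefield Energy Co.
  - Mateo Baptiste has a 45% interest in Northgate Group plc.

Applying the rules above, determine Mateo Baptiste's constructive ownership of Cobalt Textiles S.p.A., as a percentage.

10.2815%

Chain via Northgate Group plc → Ridgefield Energy Co. (R1): 45% × 39% × 13% = 2.2815% of Cobalt Textiles S.p.A.
Direct interest in Cobalt Textiles S.p.A: 8%.
Aggregating (R2): 2.2815% + 8% = 10.2815%.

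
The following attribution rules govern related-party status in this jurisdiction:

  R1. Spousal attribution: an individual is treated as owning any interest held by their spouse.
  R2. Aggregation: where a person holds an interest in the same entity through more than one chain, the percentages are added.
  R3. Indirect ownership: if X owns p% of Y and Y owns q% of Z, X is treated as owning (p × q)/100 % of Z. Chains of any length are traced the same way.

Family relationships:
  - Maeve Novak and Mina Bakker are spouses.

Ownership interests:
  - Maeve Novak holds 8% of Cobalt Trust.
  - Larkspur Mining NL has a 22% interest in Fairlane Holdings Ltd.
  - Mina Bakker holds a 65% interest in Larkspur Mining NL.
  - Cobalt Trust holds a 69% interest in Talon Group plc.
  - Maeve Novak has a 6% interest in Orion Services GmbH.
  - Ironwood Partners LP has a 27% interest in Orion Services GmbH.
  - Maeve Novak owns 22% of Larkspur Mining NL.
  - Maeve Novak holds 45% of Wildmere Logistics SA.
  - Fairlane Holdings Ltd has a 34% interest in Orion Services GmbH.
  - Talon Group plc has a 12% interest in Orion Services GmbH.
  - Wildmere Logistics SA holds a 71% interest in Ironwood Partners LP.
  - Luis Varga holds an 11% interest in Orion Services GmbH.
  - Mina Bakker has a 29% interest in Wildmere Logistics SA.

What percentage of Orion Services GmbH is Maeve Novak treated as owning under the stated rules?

27.3558%

By spousal attribution (R1), Maeve Novak is treated as also owning Mina Bakker's interest in Larkspur Mining NL, giving 22% + 65% = 87%.
By spousal attribution (R1), Maeve Novak is treated as also owning Mina Bakker's interest in Wildmere Logistics SA, giving 45% + 29% = 74%.
Chain via Larkspur Mining NL → Fairlane Holdings Ltd (R3): 87% × 22% × 34% = 6.5076% of Orion Services GmbH.
Chain via Cobalt Trust → Talon Group plc (R3): 8% × 69% × 12% = 0.6624% of Orion Services GmbH.
Chain via Wildmere Logistics SA → Ironwood Partners LP (R3): 74% × 71% × 27% = 14.1858% of Orion Services GmbH.
Direct interest in Orion Services GmbH: 6%.
Aggregating (R2): 6.5076% + 0.6624% + 14.1858% + 6% = 27.3558%.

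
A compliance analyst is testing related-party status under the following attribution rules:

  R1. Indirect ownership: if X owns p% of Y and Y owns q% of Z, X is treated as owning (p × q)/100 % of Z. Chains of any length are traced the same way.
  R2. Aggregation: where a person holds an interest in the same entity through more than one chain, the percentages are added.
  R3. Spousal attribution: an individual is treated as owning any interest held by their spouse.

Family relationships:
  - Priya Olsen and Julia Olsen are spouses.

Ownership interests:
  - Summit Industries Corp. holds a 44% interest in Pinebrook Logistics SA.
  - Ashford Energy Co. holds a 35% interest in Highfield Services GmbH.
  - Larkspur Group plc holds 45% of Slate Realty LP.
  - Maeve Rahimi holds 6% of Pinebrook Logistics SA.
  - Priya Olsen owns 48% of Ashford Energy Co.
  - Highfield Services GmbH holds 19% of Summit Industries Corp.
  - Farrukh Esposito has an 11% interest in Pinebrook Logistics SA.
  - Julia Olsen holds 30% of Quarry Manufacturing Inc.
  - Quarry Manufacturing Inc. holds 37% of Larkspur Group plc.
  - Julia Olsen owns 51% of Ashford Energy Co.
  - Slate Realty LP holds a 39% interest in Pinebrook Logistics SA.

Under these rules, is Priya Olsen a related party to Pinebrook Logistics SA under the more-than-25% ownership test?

By spousal attribution (R3), Priya Olsen is treated as also owning Julia Olsen's interest in Ashford Energy Co, giving 48% + 51% = 99%.
By spousal attribution (R3), Priya Olsen is treated as owning Julia Olsen's 30% interest in Quarry Manufacturing Inc.
Chain via Ashford Energy Co. → Highfield Services GmbH → Summit Industries Corp. (R1): 99% × 35% × 19% × 44% = 2.89674% of Pinebrook Logistics SA.
Chain via Quarry Manufacturing Inc. → Larkspur Group plc → Slate Realty LP (R1): 30% × 37% × 45% × 39% = 1.94805% of Pinebrook Logistics SA.
Aggregating (R2): 2.89674% + 1.94805% = 4.84479%.
4.84479% does not exceed the 25% threshold, so Priya is not a related party to Pinebrook Logistics SA.

No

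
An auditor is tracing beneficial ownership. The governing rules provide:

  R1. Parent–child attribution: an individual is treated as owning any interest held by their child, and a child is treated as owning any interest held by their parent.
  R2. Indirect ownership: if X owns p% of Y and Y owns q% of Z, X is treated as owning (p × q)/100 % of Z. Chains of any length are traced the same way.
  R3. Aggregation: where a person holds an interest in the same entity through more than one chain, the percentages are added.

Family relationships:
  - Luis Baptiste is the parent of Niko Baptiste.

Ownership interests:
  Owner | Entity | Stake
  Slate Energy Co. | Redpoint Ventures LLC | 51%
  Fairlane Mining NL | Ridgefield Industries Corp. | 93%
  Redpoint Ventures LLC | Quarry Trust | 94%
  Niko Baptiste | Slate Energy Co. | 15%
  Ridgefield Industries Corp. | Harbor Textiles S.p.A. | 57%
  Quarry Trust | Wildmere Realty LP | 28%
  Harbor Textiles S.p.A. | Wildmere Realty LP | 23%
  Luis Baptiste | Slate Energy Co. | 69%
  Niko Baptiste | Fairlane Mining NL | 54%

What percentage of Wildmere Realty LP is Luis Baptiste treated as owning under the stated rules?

17.85933%

By parent–child attribution (R1), Luis Baptiste is treated as also owning Niko Baptiste's interest in Slate Energy Co, giving 69% + 15% = 84%.
By parent–child attribution (R1), Luis Baptiste is treated as owning Niko Baptiste's 54% interest in Fairlane Mining NL.
Chain via Slate Energy Co. → Redpoint Ventures LLC → Quarry Trust (R2): 84% × 51% × 94% × 28% = 11.275488% of Wildmere Realty LP.
Chain via Fairlane Mining NL → Ridgefield Industries Corp. → Harbor Textiles S.p.A. (R2): 54% × 93% × 57% × 23% = 6.583842% of Wildmere Realty LP.
Aggregating (R3): 11.275488% + 6.583842% = 17.85933%.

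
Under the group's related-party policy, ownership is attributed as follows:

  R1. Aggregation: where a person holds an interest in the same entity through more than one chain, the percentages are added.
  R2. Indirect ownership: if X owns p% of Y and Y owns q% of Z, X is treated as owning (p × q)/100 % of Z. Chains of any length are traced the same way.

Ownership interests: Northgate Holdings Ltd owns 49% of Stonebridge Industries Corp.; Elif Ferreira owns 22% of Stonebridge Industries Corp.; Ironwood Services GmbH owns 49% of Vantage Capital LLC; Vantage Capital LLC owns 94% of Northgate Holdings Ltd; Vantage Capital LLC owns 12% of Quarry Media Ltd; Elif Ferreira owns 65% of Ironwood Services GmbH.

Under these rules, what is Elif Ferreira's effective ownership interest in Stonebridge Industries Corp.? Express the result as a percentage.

Chain via Ironwood Services GmbH → Vantage Capital LLC → Northgate Holdings Ltd (R2): 65% × 49% × 94% × 49% = 14.67011% of Stonebridge Industries Corp.
Direct interest in Stonebridge Industries Corp: 22%.
Aggregating (R1): 14.67011% + 22% = 36.67011%.

36.67011%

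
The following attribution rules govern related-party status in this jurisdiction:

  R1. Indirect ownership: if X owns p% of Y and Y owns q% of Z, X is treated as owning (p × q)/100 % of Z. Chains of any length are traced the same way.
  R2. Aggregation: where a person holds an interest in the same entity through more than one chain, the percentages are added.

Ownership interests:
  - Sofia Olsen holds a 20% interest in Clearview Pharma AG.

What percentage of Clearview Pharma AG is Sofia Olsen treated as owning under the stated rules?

Direct interest in Clearview Pharma AG: 20%.

20%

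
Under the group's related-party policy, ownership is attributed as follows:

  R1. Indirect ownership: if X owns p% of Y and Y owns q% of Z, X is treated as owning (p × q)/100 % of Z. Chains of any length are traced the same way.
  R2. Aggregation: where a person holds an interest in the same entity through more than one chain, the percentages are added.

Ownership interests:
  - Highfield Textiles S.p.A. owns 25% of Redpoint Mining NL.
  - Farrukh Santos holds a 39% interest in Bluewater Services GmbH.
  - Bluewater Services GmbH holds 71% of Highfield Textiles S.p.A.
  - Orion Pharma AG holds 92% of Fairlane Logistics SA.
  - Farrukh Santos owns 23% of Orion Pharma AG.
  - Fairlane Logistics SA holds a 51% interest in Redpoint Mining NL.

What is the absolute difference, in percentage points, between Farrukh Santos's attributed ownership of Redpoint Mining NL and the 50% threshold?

32.2859

Chain via Bluewater Services GmbH → Highfield Textiles S.p.A. (R1): 39% × 71% × 25% = 6.9225% of Redpoint Mining NL.
Chain via Orion Pharma AG → Fairlane Logistics SA (R1): 23% × 92% × 51% = 10.7916% of Redpoint Mining NL.
Aggregating (R2): 6.9225% + 10.7916% = 17.7141%.
17.7141% falls short of the 50% threshold by 32.2859 percentage points.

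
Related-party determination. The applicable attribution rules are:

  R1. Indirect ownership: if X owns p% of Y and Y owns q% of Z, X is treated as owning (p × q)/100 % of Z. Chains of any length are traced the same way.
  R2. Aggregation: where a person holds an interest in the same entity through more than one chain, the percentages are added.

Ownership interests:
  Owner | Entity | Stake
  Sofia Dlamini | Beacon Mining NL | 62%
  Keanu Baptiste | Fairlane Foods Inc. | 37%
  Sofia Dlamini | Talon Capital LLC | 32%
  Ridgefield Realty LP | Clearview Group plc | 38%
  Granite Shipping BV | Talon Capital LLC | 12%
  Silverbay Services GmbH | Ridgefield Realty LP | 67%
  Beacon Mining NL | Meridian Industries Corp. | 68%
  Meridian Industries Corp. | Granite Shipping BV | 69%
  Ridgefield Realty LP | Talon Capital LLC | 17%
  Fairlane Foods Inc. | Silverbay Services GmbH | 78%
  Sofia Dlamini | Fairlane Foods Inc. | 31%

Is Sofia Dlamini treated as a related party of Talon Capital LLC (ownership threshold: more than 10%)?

Yes

Chain via Fairlane Foods Inc. → Silverbay Services GmbH → Ridgefield Realty LP (R1): 31% × 78% × 67% × 17% = 2.754102% of Talon Capital LLC.
Chain via Beacon Mining NL → Meridian Industries Corp. → Granite Shipping BV (R1): 62% × 68% × 69% × 12% = 3.490848% of Talon Capital LLC.
Direct interest in Talon Capital LLC: 32%.
Aggregating (R2): 2.754102% + 3.490848% + 32% = 38.24495%.
38.24495% exceeds the 10% threshold, so Sofia is a related party to Talon Capital LLC.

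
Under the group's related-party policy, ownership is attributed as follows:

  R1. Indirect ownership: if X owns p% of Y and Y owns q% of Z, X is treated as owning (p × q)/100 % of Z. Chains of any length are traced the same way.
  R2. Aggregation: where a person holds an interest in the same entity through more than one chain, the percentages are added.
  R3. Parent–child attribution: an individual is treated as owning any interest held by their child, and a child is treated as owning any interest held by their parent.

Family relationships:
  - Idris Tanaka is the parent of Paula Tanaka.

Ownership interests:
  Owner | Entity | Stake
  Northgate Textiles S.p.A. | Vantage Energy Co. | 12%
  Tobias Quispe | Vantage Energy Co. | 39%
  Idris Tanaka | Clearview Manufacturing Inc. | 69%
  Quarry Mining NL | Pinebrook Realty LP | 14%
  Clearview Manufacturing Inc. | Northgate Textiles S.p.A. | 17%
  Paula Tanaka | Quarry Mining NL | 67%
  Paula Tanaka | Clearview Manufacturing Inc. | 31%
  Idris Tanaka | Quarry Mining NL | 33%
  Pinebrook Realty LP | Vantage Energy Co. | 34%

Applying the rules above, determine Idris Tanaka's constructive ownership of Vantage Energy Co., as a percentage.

6.8%

By parent–child attribution (R3), Idris Tanaka is treated as also owning Paula Tanaka's interest in Quarry Mining NL, giving 33% + 67% = 100%.
By parent–child attribution (R3), Idris Tanaka is treated as also owning Paula Tanaka's interest in Clearview Manufacturing Inc, giving 69% + 31% = 100%.
Chain via Quarry Mining NL → Pinebrook Realty LP (R1): 100% × 14% × 34% = 4.76% of Vantage Energy Co.
Chain via Clearview Manufacturing Inc. → Northgate Textiles S.p.A. (R1): 100% × 17% × 12% = 2.04% of Vantage Energy Co.
Aggregating (R2): 4.76% + 2.04% = 6.8%.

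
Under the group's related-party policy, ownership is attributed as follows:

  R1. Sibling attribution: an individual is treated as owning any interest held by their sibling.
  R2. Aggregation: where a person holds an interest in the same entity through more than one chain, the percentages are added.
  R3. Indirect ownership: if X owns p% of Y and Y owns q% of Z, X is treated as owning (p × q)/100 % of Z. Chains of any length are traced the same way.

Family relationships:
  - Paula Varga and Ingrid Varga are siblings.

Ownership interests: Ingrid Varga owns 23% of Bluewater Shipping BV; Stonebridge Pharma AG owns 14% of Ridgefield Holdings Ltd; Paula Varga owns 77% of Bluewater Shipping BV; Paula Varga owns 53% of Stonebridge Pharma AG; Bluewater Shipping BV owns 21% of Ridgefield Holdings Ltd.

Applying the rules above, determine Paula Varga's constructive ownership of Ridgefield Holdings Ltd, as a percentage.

By sibling attribution (R1), Paula Varga is treated as also owning Ingrid Varga's interest in Bluewater Shipping BV, giving 77% + 23% = 100%.
Chain via Stonebridge Pharma AG (R3): 53% × 14% = 7.42% of Ridgefield Holdings Ltd.
Chain via Bluewater Shipping BV (R3): 100% × 21% = 21% of Ridgefield Holdings Ltd.
Aggregating (R2): 7.42% + 21% = 28.42%.

28.42%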